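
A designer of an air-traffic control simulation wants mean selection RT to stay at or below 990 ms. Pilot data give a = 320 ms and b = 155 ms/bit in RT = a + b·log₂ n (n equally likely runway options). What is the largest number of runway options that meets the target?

20

155·log₂ n ≤ 990 − 320 = 670, giving log₂ n ≤ 4.3226 and n ≤ 20.009. The largest whole number is 20.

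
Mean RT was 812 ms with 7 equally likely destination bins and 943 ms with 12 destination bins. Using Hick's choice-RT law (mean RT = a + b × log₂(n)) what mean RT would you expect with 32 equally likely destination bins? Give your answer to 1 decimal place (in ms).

1181.4 ms

RT is linear in log₂ n, so two points fix the line:
  b = (943 − 812) / (log₂ 12 − log₂ 7) = 131 / (3.5850 − 2.8074) = 168.465 ms/bit
  a = 812 − 168.465 × 2.8074 = 339.058 ms
Then RT(32) = 339.058 + 168.465 × log₂ 32 = 339.058 + 168.465 × 5 ≈ 1181.385 ms.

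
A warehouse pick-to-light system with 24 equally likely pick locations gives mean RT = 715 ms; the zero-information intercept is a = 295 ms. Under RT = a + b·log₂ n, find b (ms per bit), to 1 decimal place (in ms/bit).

24 alternatives carry log₂ 24 = 4.5850 bits; the choice cost is 715 − 295 = 420 ms, so b = 420/4.5850 = 91.604 ms/bit.

91.6 ms/bit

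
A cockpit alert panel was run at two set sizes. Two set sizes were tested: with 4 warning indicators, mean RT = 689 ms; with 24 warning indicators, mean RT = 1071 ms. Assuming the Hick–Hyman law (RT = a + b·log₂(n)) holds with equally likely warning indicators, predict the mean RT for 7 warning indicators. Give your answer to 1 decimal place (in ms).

Solve the two-equation system in a and b:
  b = (1071 − 689) / (log₂ 24 − log₂ 4) = 382 / (4.5850 − 2) = 147.778 ms/bit
  a = 689 − 147.778 × 2 = 393.444 ms
Then RT(7) = 393.444 + 147.778 × log₂ 7 = 393.444 + 147.778 × 2.8074 ≈ 808.309 ms.

808.3 ms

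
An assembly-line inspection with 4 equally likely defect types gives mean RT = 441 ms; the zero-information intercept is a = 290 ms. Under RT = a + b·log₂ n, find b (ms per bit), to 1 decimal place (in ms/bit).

4 alternatives carry log₂ 4 = 2 bits; the choice cost is 441 − 290 = 151 ms, so b = 151/2 = 75.500 ms/bit.

75.5 ms/bit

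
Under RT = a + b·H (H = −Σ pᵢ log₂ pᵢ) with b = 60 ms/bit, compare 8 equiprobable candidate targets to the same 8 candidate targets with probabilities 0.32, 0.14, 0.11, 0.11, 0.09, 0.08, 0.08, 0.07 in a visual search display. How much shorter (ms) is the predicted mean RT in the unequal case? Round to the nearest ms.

Equiprobable entropy H₀ = log₂ 8 = 3.0000 bits.
Skewed entropy H = −Σ pᵢ log₂ pᵢ = 2.7879 bits.
ΔRT = b·(H₀ − H) = 60 × 0.2121 = 12.72 ms.

13 ms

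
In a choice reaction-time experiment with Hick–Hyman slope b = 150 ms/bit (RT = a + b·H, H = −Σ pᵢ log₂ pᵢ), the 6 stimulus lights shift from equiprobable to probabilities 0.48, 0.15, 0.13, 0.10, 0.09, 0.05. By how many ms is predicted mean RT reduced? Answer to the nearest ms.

63 ms

The RT saving is b·ΔH. Equiprobable H₀ = log₂(6) = 2.5850 bits; with the given probabilities H = 2.1624 bits.
b·(H₀ − H) = 150 × (2.5850 − 2.1624) = 63.38 ms.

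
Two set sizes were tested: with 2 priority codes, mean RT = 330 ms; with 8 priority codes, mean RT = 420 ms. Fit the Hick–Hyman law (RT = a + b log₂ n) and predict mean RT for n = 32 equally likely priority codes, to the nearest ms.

510 ms

With log₂ n on the abscissa the relation is linear; from the two conditions:
  b = (420 − 330) / (log₂ 8 − log₂ 2) = 90 / (3 − 1) = 45 ms/bit
  a = 330 − 45 × 1 = 285 ms
Then RT(32) = 285 + 45 × log₂ 32 = 285 + 45 × 5 ≈ 510.000 ms.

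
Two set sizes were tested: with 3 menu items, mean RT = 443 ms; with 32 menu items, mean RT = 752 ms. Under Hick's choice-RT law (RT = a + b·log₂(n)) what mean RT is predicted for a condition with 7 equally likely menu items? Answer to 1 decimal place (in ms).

553.6 ms

Solve the two-equation system in a and b:
  b = (752 − 443) / (log₂ 32 − log₂ 3) = 309 / (5 − 1.5850) = 90.482 ms/bit
  a = 443 − 90.482 × 1.5850 = 299.589 ms
Then RT(7) = 299.589 + 90.482 × log₂ 7 = 299.589 + 90.482 × 2.8074 ≈ 553.605 ms.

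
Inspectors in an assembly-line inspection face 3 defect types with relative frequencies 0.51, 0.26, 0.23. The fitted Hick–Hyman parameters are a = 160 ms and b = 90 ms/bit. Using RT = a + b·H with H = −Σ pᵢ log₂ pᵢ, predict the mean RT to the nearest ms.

294 ms

H = 0.51·log₂(1/0.51) + 0.26·log₂(1/0.26) + 0.23·log₂(1/0.23) = 1.4884 bits.
RT = 160 + 90 × 1.4884 = 293.95 ms.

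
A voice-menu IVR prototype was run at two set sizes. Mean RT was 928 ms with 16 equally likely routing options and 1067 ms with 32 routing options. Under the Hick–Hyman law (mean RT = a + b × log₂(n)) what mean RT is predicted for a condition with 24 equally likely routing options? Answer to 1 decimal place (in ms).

1009.3 ms

With log₂ n on the abscissa the relation is linear; from the two conditions:
  b = (1067 − 928) / (log₂ 32 − log₂ 16) = 139 / (5 − 4) = 139.000 ms/bit
  a = 928 − 139.000 × 4 = 372.000 ms
Then RT(24) = 372.000 + 139.000 × log₂ 24 = 372.000 + 139.000 × 4.5850 ≈ 1009.310 ms.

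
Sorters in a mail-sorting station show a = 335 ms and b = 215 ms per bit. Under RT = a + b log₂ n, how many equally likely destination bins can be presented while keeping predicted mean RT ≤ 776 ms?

Information budget: (776 − 335)/215 = 2.0512 bits, so n ≤ 2^2.0512 = 4.144 → at most 4.

4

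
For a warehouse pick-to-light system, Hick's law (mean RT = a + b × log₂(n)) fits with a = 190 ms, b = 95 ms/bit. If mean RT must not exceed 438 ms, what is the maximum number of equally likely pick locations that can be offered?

Set 190 + 95·log₂ n ≤ 438 → log₂ n ≤ (438 − 190)/95 = 2.6105.
So n ≤ 2^2.6105 = 6.107; the largest integer n is 6.

6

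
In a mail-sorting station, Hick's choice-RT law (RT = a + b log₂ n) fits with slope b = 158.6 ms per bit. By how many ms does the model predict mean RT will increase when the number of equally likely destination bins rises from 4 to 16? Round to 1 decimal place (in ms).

The intercept a cancels: ΔRT = b·(log₂ n₂ − log₂ n₁) = b·log₂(n₂/n₁).
log₂(16) − log₂(4) = log₂(16/4) = log₂(4) = 2.
ΔRT = 158.6 × 2.0000 = 317.200 ms.

317.2 ms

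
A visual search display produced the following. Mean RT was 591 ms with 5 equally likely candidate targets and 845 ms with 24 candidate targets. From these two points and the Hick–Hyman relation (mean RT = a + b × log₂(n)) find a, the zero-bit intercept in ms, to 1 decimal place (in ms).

330.4 ms

Slope: b = (845 − 591) / (log₂ 24 − log₂ 5) = 254/2.2630 = 112.239 ms/bit.
a = RT₁ − b·log₂ n₁ = 591 − 112.239 × 2.3219 = 330.390 ms.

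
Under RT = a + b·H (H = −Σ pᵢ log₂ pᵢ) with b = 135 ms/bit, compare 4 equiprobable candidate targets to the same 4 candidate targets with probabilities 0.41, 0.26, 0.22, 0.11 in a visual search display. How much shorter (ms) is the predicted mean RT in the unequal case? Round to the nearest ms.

The RT saving is b·ΔH. Equiprobable H₀ = log₂(4) = 2.0000 bits; with the given probabilities H = 1.8635 bits.
b·(H₀ − H) = 135 × (2.0000 − 1.8635) = 18.42 ms.

18 ms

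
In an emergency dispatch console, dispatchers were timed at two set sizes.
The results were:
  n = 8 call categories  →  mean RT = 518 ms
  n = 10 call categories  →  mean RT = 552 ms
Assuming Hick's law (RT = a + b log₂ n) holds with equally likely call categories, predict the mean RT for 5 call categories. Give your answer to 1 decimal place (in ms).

446.4 ms

RT is linear in log₂ n, so two points fix the line:
  b = (552 − 518) / (log₂ 10 − log₂ 8) = 34 / (3.3219 − 3) = 105.614 ms/bit
  a = 518 − 105.614 × 3 = 201.159 ms
Then RT(5) = 201.159 + 105.614 × log₂ 5 = 201.159 + 105.614 × 2.3219 ≈ 446.386 ms.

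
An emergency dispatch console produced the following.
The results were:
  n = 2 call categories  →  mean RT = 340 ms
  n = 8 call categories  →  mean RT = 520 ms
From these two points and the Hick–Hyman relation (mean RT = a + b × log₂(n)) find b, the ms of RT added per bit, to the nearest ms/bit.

90 ms/bit

The slope on a log₂ axis is (520 − 340) / (3 − 1) = 90 ms/bit.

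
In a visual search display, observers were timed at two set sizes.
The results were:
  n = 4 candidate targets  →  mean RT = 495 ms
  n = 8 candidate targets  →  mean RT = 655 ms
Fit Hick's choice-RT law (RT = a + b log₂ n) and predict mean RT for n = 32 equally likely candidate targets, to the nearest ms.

With log₂ n on the abscissa the relation is linear; from the two conditions:
  b = (655 − 495) / (log₂ 8 − log₂ 4) = 160 / (3 − 2) = 160 ms/bit
  a = 495 − 160 × 2 = 175 ms
Then RT(32) = 175 + 160 × log₂ 32 = 175 + 160 × 5 ≈ 975.000 ms.

975 ms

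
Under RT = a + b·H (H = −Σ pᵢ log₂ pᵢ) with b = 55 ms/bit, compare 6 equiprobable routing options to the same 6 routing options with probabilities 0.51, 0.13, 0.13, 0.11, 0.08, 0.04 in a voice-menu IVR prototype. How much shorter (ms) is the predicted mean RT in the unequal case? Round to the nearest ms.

Equiprobable entropy H₀ = log₂ 6 = 2.5850 bits.
Skewed entropy H = −Σ pᵢ log₂ pᵢ = 2.0883 bits.
ΔRT = b·(H₀ − H) = 55 × 0.4967 = 27.32 ms.

27 ms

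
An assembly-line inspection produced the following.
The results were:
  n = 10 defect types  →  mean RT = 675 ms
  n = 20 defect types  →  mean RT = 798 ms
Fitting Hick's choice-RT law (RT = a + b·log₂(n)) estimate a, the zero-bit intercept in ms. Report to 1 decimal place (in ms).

266.4 ms

b = (RT₂ − RT₁)/(log₂ n₂ − log₂ n₁) = (798 − 675)/(4.3219 − 3.3219) = 123.000 ms/bit.
Intercept: a = 675 − 123.000·log₂(10) = 266.403 ms.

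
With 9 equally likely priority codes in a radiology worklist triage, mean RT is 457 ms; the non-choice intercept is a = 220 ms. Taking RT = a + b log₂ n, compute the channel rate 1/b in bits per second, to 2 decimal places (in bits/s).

13.38 bits/s

Choice component = 457 − 220 = 237 ms over log₂(9) = 3.1699 bits.
b = 237 / 3.1699 = 74.765 ms/bit, so 1/b = 13.375 bits/s.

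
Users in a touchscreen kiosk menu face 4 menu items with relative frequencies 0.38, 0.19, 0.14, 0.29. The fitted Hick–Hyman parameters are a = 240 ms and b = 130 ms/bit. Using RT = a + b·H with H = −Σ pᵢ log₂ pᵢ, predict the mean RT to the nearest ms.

H = 0.38·log₂(1/0.38) + 0.19·log₂(1/0.19) + 0.14·log₂(1/0.14) + 0.29·log₂(1/0.29) = 1.9007 bits.
RT = 240 + 130 × 1.9007 = 487.09 ms.

487 ms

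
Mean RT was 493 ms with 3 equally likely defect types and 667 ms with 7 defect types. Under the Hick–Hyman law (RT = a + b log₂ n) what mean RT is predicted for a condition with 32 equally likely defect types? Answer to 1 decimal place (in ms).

979.1 ms

With log₂ n on the abscissa the relation is linear; from the two conditions:
  b = (667 − 493) / (log₂ 7 − log₂ 3) = 174 / (2.8074 − 1.5850) = 142.344 ms/bit
  a = 493 − 142.344 × 1.5850 = 267.390 ms
Then RT(32) = 267.390 + 142.344 × log₂ 32 = 267.390 + 142.344 × 5 ≈ 979.109 ms.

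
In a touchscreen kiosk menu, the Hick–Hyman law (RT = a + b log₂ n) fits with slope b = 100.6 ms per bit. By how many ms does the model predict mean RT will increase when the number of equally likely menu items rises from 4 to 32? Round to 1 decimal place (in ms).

301.8 ms

ΔRT = (a + b log₂ n₂) − (a + b log₂ n₁) = b·(log₂ n₂ − log₂ n₁).
log₂(32) − log₂(4) = log₂(32/4) = log₂(8) = 3.
ΔRT = 100.6 × 3.0000 = 301.800 ms.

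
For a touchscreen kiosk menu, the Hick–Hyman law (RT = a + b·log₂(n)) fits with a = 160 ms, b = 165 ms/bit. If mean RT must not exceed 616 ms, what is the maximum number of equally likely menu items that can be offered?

Information budget: (616 − 160)/165 = 2.7636 bits, so n ≤ 2^2.7636 = 6.791 → at most 6.

6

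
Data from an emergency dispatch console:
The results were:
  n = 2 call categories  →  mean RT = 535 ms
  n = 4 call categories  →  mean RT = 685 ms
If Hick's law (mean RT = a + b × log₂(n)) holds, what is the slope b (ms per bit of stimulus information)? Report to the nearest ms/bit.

150 ms/bit

The slope on a log₂ axis is (685 − 535) / (2 − 1) = 150 ms/bit.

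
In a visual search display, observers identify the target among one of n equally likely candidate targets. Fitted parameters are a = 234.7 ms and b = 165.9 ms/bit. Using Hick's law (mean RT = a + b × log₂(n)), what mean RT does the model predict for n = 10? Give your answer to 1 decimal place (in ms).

log₂(10) = 3.3219 bits, so RT = 234.7 + 165.9 × 3.3219 ≈ 785.808 ms.

785.8 ms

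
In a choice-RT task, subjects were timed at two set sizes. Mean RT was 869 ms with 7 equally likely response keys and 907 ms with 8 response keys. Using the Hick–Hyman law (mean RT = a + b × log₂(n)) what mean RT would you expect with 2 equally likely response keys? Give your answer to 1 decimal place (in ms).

With log₂ n on the abscissa the relation is linear; from the two conditions:
  b = (907 − 869) / (log₂ 8 − log₂ 7) = 38 / (3 − 2.8074) = 197.254 ms/bit
  a = 869 − 197.254 × 2.8074 = 315.238 ms
Then RT(2) = 315.238 + 197.254 × log₂ 2 = 315.238 + 197.254 × 1 ≈ 512.492 ms.

512.5 ms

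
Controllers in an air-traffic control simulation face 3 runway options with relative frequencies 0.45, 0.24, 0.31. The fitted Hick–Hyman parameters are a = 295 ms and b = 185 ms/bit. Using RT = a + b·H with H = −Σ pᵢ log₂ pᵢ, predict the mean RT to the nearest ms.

579 ms

H = 0.45·log₂(1/0.45) + 0.24·log₂(1/0.24) + 0.31·log₂(1/0.31) = 1.5363 bits.
RT = 295 + 185 × 1.5363 = 579.22 ms.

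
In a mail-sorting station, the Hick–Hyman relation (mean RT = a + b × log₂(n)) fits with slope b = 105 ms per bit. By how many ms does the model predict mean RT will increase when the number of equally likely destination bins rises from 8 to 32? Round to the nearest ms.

210 ms

Only the slope matters, since a is common to both: ΔRT = b·log₂(n₂/n₁).
log₂(32) − log₂(8) = log₂(32/8) = log₂(4) = 2.
ΔRT = 105 × 2.0000 = 210.000 ms.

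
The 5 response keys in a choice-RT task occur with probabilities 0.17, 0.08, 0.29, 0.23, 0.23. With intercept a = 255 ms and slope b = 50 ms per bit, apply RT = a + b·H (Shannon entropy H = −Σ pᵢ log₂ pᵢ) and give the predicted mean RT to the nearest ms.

366 ms

H = 0.17·log₂(1/0.17) + 0.08·log₂(1/0.08) + 0.29·log₂(1/0.29) + 0.23·log₂(1/0.23) + 0.23·log₂(1/0.23) = 2.2193 bits.
RT = 255 + 50 × 2.2193 = 365.97 ms.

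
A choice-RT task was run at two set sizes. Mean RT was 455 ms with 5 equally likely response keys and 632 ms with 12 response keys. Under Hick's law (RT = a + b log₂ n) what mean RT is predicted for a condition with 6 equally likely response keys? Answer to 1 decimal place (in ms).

491.9 ms

RT is linear in log₂ n, so two points fix the line:
  b = (632 − 455) / (log₂ 12 − log₂ 5) = 177 / (3.5850 − 2.3219) = 140.139 ms/bit
  a = 455 − 140.139 × 2.3219 = 129.608 ms
Then RT(6) = 129.608 + 140.139 × log₂ 6 = 129.608 + 140.139 × 2.5850 ≈ 491.861 ms.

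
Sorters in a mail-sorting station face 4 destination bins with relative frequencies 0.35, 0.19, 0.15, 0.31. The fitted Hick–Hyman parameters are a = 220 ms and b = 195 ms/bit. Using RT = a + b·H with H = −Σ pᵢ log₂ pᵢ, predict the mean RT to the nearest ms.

H = 0.35·log₂(1/0.35) + 0.19·log₂(1/0.19) + 0.15·log₂(1/0.15) + 0.31·log₂(1/0.31) = 1.9197 bits.
RT = 220 + 195 × 1.9197 = 594.33 ms.

594 ms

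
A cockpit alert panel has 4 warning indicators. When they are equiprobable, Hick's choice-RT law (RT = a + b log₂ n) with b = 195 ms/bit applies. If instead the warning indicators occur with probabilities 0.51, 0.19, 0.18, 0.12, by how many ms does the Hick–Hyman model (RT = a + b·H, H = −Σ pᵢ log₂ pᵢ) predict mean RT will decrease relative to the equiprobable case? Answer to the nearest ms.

46 ms

Equiprobable entropy H₀ = log₂ 4 = 2.0000 bits.
Skewed entropy H = −Σ pᵢ log₂ pᵢ = 1.7630 bits.
ΔRT = b·(H₀ − H) = 195 × 0.2370 = 46.21 ms.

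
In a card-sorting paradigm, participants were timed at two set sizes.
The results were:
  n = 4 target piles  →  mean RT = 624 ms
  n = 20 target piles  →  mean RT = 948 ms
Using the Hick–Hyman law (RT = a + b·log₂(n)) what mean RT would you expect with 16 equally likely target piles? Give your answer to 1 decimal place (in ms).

Fit slope and intercept:
  b = (948 − 624) / (log₂ 20 − log₂ 4) = 324 / (4.3219 − 2) = 139.539 ms/bit
  a = 624 − 139.539 × 2 = 344.922 ms
Then RT(16) = 344.922 + 139.539 × log₂ 16 = 344.922 + 139.539 × 4 ≈ 903.078 ms.

903.1 ms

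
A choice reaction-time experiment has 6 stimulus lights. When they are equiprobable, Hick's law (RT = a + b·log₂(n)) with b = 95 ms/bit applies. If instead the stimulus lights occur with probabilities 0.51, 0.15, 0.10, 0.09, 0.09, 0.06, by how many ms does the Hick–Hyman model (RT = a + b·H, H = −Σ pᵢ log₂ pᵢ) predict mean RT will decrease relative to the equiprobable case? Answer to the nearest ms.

45 ms

The RT saving is b·ΔH. Equiprobable H₀ = log₂(6) = 2.5850 bits; with the given probabilities H = 2.1070 bits.
b·(H₀ − H) = 95 × (2.5850 − 2.1070) = 45.41 ms.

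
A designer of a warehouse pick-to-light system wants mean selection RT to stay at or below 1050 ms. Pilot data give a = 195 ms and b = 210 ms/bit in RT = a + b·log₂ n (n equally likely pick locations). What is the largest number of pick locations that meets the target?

Set 195 + 210·log₂ n ≤ 1050 → log₂ n ≤ (1050 − 195)/210 = 4.0714.
So n ≤ 2^4.0714 = 16.812; the largest integer n is 16.

16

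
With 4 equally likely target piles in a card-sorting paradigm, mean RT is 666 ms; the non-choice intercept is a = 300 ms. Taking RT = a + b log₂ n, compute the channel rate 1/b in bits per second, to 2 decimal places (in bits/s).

Choice component = 666 − 300 = 366 ms over log₂(4) = 2 bits.
b = 366 / 2 = 183.000 ms/bit, so 1/b = 5.464 bits/s.

5.46 bits/s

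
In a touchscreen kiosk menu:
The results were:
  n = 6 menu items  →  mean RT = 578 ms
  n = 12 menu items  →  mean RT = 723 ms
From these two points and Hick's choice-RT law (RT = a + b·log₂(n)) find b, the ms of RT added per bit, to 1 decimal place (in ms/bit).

145.0 ms/bit

The slope on a log₂ axis is (723 − 578) / (3.5850 − 2.5850) = 145.000 ms/bit.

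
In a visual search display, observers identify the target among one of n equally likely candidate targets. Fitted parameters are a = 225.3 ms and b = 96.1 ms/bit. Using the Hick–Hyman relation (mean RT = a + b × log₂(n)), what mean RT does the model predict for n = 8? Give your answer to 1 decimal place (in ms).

log₂(8) = 3 bits, so RT = 225.3 + 96.1 × 3 ≈ 513.600 ms.

513.6 ms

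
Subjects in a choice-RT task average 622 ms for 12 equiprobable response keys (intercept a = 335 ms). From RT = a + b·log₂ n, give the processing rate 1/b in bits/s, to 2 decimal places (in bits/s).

b = (622 − 335)/log₂ 12 = 287/3.5850 = 80.057 ms per bit = 0.08006 s/bit; the reciprocal is 12.491 bits/s.

12.49 bits/s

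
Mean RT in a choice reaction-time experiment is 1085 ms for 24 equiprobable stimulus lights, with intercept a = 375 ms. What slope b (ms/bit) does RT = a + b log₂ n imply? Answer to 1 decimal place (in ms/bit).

b = (1085 − 375) / log₂(24) = 710 / 4.5850 = 154.854 ms/bit.

154.9 ms/bit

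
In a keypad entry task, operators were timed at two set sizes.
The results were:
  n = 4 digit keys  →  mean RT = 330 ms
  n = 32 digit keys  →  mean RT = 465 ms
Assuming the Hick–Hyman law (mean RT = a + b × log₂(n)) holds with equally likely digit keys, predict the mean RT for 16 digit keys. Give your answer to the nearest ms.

420 ms

Fit slope and intercept:
  b = (465 − 330) / (log₂ 32 − log₂ 4) = 135 / (5 − 2) = 45 ms/bit
  a = 330 − 45 × 2 = 240 ms
Then RT(16) = 240 + 45 × log₂ 16 = 240 + 45 × 4 ≈ 420.000 ms.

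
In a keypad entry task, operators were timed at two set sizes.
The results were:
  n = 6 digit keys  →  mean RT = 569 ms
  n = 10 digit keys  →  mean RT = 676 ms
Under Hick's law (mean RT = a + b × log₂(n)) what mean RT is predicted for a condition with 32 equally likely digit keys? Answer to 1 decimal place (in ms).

919.6 ms

With log₂ n on the abscissa the relation is linear; from the two conditions:
  b = (676 − 569) / (log₂ 10 − log₂ 6) = 107 / (3.3219 − 2.5850) = 145.190 ms/bit
  a = 569 − 145.190 × 2.5850 = 193.689 ms
Then RT(32) = 193.689 + 145.190 × log₂ 32 = 193.689 + 145.190 × 5 ≈ 919.639 ms.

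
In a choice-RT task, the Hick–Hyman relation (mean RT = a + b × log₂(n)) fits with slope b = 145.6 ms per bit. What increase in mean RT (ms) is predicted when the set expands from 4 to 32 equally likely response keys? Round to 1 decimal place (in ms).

436.8 ms

The intercept a cancels: ΔRT = b·(log₂ n₂ − log₂ n₁) = b·log₂(n₂/n₁).
log₂(32) − log₂(4) = log₂(32/4) = log₂(8) = 3.
ΔRT = 145.6 × 3.0000 = 436.800 ms.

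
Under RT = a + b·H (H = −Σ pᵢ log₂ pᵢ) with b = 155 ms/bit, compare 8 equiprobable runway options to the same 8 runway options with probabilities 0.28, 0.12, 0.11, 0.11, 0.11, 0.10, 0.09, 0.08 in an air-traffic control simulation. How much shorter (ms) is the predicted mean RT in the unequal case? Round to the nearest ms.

Equiprobable entropy H₀ = log₂ 8 = 3.0000 bits.
Skewed entropy H = −Σ pᵢ log₂ pᵢ = 2.8685 bits.
ΔRT = b·(H₀ − H) = 155 × 0.1315 = 20.38 ms.

20 ms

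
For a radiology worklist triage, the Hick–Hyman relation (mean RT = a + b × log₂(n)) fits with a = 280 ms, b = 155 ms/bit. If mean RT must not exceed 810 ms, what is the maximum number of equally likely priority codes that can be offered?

Set 280 + 155·log₂ n ≤ 810 → log₂ n ≤ (810 − 280)/155 = 3.4194.
So n ≤ 2^3.4194 = 10.699; the largest integer n is 10.

10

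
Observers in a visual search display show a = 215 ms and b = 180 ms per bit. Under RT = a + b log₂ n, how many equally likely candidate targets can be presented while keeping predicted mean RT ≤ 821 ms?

180·log₂ n ≤ 821 − 215 = 606, giving log₂ n ≤ 3.3667 and n ≤ 10.315. The largest whole number is 10.

10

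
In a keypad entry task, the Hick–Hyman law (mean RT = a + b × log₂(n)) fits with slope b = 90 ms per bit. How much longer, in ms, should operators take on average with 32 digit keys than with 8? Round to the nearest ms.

ΔRT = (a + b log₂ n₂) − (a + b log₂ n₁) = b·(log₂ n₂ − log₂ n₁).
log₂(32) − log₂(8) = log₂(32/8) = log₂(4) = 2.
ΔRT = 90 × 2.0000 = 180.000 ms.

180 ms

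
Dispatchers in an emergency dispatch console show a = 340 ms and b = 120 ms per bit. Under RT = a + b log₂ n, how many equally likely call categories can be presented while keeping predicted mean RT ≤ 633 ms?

120·log₂ n ≤ 633 − 340 = 293, giving log₂ n ≤ 2.4417 and n ≤ 5.433. The largest whole number is 5.

5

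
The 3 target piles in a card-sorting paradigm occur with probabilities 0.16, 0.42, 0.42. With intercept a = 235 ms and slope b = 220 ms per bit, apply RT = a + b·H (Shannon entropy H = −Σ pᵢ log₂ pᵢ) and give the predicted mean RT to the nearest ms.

559 ms

H = 0.16·log₂(1/0.16) + 0.42·log₂(1/0.42) + 0.42·log₂(1/0.42) = 1.4743 bits.
RT = 235 + 220 × 1.4743 = 559.35 ms.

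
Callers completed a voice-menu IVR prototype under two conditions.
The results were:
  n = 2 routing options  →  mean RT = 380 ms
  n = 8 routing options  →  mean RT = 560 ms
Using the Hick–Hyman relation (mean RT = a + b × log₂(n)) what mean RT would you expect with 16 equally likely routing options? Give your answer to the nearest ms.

With log₂ n on the abscissa the relation is linear; from the two conditions:
  b = (560 − 380) / (log₂ 8 − log₂ 2) = 180 / (3 − 1) = 90 ms/bit
  a = 380 − 90 × 1 = 290 ms
Then RT(16) = 290 + 90 × log₂ 16 = 290 + 90 × 4 ≈ 650.000 ms.

650 ms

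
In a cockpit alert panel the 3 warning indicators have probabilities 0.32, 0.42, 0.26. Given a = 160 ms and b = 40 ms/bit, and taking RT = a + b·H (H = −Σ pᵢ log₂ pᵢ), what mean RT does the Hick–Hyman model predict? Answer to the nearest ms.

Entropy contributions −pᵢ log₂ pᵢ: 0.5260, 0.5256, 0.5053; sum H = 1.5570 bits.
RT = a + bH = 160 + 40·1.5570 = 222.28 ms.

222 ms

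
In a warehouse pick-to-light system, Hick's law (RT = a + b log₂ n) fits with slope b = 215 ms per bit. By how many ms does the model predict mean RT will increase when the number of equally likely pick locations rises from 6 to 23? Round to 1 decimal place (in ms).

416.8 ms

ΔRT = (a + b log₂ n₂) − (a + b log₂ n₁) = b·(log₂ n₂ − log₂ n₁).
log₂(23) − log₂(6) = 4.5236 − 2.5850 = 1.9386.
ΔRT = 215 × 1.9386 = 416.799 ms.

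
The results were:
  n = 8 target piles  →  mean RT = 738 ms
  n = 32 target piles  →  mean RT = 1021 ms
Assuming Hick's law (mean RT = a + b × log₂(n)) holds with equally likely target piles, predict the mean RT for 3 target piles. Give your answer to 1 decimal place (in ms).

Solve the two-equation system in a and b:
  b = (1021 − 738) / (log₂ 32 − log₂ 8) = 283 / (5 − 3) = 141.500 ms/bit
  a = 738 − 141.500 × 3 = 313.500 ms
Then RT(3) = 313.500 + 141.500 × log₂ 3 = 313.500 + 141.500 × 1.5850 ≈ 537.772 ms.

537.8 ms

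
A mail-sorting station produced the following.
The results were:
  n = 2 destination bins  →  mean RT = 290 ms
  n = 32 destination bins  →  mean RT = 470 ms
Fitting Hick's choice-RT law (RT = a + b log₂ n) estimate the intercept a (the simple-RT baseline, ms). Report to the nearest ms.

245 ms

b = (RT₂ − RT₁)/(log₂ n₂ − log₂ n₁) = (470 − 290)/(5 − 1) = 45 ms/bit.
a = RT₁ − b·log₂ n₁ = 290 − 45 × 1 = 245.000 ms.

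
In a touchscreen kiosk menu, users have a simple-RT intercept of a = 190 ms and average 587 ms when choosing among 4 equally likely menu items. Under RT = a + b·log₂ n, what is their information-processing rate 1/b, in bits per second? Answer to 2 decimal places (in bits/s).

b = (587 − 190)/log₂ 4 = 397/2 = 198.500 ms per bit = 0.19850 s/bit; the reciprocal is 5.038 bits/s.

5.04 bits/s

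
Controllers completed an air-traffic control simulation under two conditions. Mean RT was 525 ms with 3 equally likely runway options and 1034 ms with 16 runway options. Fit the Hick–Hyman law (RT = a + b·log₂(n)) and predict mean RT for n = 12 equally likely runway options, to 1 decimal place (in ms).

946.5 ms

Fit slope and intercept:
  b = (1034 − 525) / (log₂ 16 − log₂ 3) = 509 / (4 − 1.5850) = 210.763 ms/bit
  a = 525 − 210.763 × 1.5850 = 190.949 ms
Then RT(12) = 190.949 + 210.763 × log₂ 12 = 190.949 + 210.763 × 3.5850 ≈ 946.526 ms.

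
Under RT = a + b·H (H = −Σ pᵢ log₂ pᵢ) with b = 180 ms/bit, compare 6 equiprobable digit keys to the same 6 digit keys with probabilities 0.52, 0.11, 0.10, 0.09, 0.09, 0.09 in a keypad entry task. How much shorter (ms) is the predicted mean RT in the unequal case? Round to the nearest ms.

The RT saving is b·ΔH. Equiprobable H₀ = log₂(6) = 2.5850 bits; with the given probabilities H = 2.1110 bits.
b·(H₀ − H) = 180 × (2.5850 − 2.1110) = 85.31 ms.

85 ms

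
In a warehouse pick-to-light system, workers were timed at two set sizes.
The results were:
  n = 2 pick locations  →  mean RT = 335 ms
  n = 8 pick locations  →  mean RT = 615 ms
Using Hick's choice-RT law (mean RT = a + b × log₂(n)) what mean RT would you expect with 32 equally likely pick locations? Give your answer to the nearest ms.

895 ms

RT is linear in log₂ n, so two points fix the line:
  b = (615 − 335) / (log₂ 8 − log₂ 2) = 280 / (3 − 1) = 140 ms/bit
  a = 335 − 140 × 1 = 195 ms
Then RT(32) = 195 + 140 × log₂ 32 = 195 + 140 × 5 ≈ 895.000 ms.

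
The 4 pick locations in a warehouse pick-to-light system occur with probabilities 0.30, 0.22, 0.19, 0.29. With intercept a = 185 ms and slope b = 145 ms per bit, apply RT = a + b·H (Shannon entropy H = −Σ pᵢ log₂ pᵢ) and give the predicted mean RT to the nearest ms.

H = 0.30·log₂(1/0.30) + 0.22·log₂(1/0.22) + 0.19·log₂(1/0.19) + 0.29·log₂(1/0.29) = 1.9748 bits.
RT = 185 + 145 × 1.9748 = 471.35 ms.

471 ms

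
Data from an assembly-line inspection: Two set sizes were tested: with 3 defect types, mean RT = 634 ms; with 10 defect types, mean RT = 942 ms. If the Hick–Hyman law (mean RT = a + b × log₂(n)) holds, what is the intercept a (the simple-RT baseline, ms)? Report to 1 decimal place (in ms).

353.0 ms

The slope on a log₂ axis is (942 − 634) / (3.3219 − 1.5850) = 177.321 ms/bit.
Intercept: a = 634 − 177.321·log₂(3) = 352.953 ms.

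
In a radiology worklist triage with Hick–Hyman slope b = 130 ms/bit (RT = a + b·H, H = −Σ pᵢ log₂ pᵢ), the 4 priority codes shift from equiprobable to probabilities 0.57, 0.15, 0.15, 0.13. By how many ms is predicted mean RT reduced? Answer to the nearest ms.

The RT saving is b·ΔH. Equiprobable H₀ = log₂(4) = 2.0000 bits; with the given probabilities H = 1.6660 bits.
b·(H₀ − H) = 130 × (2.0000 − 1.6660) = 43.42 ms.

43 ms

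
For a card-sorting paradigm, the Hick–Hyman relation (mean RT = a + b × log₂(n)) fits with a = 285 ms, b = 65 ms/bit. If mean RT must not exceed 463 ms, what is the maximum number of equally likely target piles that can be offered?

65·log₂ n ≤ 463 − 285 = 178, giving log₂ n ≤ 2.7385 and n ≤ 6.674. The largest whole number is 6.

6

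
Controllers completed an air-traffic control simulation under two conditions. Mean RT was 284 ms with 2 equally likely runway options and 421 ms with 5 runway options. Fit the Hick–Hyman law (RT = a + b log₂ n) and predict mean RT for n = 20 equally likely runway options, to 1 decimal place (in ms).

With log₂ n on the abscissa the relation is linear; from the two conditions:
  b = (421 − 284) / (log₂ 5 − log₂ 2) = 137 / (2.3219 − 1) = 103.636 ms/bit
  a = 284 − 103.636 × 1 = 180.364 ms
Then RT(20) = 180.364 + 103.636 × log₂ 20 = 180.364 + 103.636 × 4.3219 ≈ 628.273 ms.

628.3 ms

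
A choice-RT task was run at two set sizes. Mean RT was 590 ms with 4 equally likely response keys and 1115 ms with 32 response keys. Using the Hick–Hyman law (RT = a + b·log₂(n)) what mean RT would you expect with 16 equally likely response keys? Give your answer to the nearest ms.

Fit slope and intercept:
  b = (1115 − 590) / (log₂ 32 − log₂ 4) = 525 / (5 − 2) = 175 ms/bit
  a = 590 − 175 × 2 = 240 ms
Then RT(16) = 240 + 175 × log₂ 16 = 240 + 175 × 4 ≈ 940.000 ms.

940 ms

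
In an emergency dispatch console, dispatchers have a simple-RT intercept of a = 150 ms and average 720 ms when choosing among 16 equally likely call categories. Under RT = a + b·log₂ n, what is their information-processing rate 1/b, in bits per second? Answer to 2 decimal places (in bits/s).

7.02 bits/s

b = (720 − 150)/log₂ 16 = 570/4 = 142.500 ms per bit = 0.14250 s/bit; the reciprocal is 7.018 bits/s.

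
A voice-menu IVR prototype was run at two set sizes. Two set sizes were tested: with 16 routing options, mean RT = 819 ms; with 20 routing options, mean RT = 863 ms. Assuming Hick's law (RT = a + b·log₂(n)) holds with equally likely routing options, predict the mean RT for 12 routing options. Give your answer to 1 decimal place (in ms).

762.3 ms

RT is linear in log₂ n, so two points fix the line:
  b = (863 − 819) / (log₂ 20 − log₂ 16) = 44 / (4.3219 − 4) = 136.676 ms/bit
  a = 819 − 136.676 × 4 = 272.294 ms
Then RT(12) = 272.294 + 136.676 × log₂ 12 = 272.294 + 136.676 × 3.5850 ≈ 762.274 ms.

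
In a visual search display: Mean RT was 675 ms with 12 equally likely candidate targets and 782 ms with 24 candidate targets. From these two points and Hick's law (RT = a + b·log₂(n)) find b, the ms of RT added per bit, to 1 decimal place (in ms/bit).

b = (RT₂ − RT₁)/(log₂ n₂ − log₂ n₁) = (782 − 675)/(4.5850 − 3.5850) = 107.000 ms/bit.

107.0 ms/bit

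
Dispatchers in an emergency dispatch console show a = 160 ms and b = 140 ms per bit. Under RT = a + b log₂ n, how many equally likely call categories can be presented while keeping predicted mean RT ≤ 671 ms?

12

Set 160 + 140·log₂ n ≤ 671 → log₂ n ≤ (671 − 160)/140 = 3.6500.
So n ≤ 2^3.6500 = 12.553; the largest integer n is 12.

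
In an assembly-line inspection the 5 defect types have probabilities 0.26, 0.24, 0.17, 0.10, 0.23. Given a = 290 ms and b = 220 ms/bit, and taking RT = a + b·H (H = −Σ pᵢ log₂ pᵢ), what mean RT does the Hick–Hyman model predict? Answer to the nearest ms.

H = 0.26·log₂(1/0.26) + 0.24·log₂(1/0.24) + 0.17·log₂(1/0.17) + 0.10·log₂(1/0.10) + 0.23·log₂(1/0.23) = 2.2539 bits.
RT = 290 + 220 × 2.2539 = 785.85 ms.

786 ms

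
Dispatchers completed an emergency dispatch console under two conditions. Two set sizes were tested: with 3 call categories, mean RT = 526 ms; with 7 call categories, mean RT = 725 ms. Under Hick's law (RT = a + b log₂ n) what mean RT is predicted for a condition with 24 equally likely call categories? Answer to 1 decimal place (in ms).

Fit slope and intercept:
  b = (725 − 526) / (log₂ 7 − log₂ 3) = 199 / (2.8074 − 1.5850) = 162.796 ms/bit
  a = 526 − 162.796 × 1.5850 = 267.975 ms
Then RT(24) = 267.975 + 162.796 × log₂ 24 = 267.975 + 162.796 × 4.5850 ≈ 1014.387 ms.

1014.4 ms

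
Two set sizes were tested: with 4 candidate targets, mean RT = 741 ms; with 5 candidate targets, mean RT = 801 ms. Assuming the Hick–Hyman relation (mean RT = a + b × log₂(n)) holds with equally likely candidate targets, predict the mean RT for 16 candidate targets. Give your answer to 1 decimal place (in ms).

With log₂ n on the abscissa the relation is linear; from the two conditions:
  b = (801 − 741) / (log₂ 5 − log₂ 4) = 60 / (2.3219 − 2) = 186.377 ms/bit
  a = 741 − 186.377 × 2 = 368.246 ms
Then RT(16) = 368.246 + 186.377 × log₂ 16 = 368.246 + 186.377 × 4 ≈ 1113.754 ms.

1113.8 ms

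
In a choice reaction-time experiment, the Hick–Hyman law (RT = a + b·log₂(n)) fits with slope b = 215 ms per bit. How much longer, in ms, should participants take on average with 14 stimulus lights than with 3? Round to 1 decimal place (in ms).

477.8 ms

ΔRT = (a + b log₂ n₂) − (a + b log₂ n₁) = b·(log₂ n₂ − log₂ n₁).
log₂(14) − log₂(3) = 3.8074 − 1.5850 = 2.2224.
ΔRT = 215 × 2.2224 = 477.814 ms.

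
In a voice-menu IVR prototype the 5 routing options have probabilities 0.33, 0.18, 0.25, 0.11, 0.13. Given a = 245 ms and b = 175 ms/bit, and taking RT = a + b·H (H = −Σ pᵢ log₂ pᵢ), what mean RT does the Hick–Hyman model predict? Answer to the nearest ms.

631 ms

H = 0.33·log₂(1/0.33) + 0.18·log₂(1/0.18) + 0.25·log₂(1/0.25) + 0.11·log₂(1/0.11) + 0.13·log₂(1/0.13) = 2.2061 bits.
RT = 245 + 175 × 2.2061 = 631.06 ms.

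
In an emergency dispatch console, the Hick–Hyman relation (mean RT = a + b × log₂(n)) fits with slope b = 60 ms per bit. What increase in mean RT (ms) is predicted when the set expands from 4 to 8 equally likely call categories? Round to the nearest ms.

The intercept a cancels: ΔRT = b·(log₂ n₂ − log₂ n₁) = b·log₂(n₂/n₁).
log₂(8) − log₂(4) = log₂(8/4) = log₂(2) = 1.
ΔRT = 60 × 1.0000 = 60.000 ms.

60 ms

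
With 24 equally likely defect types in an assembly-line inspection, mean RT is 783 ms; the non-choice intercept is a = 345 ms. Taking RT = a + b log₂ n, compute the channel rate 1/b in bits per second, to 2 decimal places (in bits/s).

10.47 bits/s

b = (783 − 345)/log₂ 24 = 438/4.5850 = 95.530 ms per bit = 0.09553 s/bit; the reciprocal is 10.468 bits/s.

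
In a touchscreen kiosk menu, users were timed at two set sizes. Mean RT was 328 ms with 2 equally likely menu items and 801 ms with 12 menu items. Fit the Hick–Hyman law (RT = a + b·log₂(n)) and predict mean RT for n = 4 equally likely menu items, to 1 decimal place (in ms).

Solve the two-equation system in a and b:
  b = (801 − 328) / (log₂ 12 − log₂ 2) = 473 / (3.5850 − 1) = 182.981 ms/bit
  a = 328 − 182.981 × 1 = 145.019 ms
Then RT(4) = 145.019 + 182.981 × log₂ 4 = 145.019 + 182.981 × 2 ≈ 510.981 ms.

511.0 ms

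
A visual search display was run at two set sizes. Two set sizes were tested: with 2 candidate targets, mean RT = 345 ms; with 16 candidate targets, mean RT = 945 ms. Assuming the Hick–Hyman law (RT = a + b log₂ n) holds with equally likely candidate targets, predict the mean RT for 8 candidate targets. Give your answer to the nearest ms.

With log₂ n on the abscissa the relation is linear; from the two conditions:
  b = (945 − 345) / (log₂ 16 − log₂ 2) = 600 / (4 − 1) = 200 ms/bit
  a = 345 − 200 × 1 = 145 ms
Then RT(8) = 145 + 200 × log₂ 8 = 145 + 200 × 3 ≈ 745.000 ms.

745 ms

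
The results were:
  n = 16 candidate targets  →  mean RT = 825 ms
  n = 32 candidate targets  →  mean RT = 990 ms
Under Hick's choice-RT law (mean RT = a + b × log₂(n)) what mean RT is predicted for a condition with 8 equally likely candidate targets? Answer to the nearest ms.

660 ms

Fit slope and intercept:
  b = (990 − 825) / (log₂ 32 − log₂ 16) = 165 / (5 − 4) = 165 ms/bit
  a = 825 − 165 × 4 = 165 ms
Then RT(8) = 165 + 165 × log₂ 8 = 165 + 165 × 3 ≈ 660.000 ms.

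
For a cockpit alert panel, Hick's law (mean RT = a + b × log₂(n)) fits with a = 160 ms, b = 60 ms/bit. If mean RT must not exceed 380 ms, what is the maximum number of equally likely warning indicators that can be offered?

Set 160 + 60·log₂ n ≤ 380 → log₂ n ≤ (380 − 160)/60 = 3.6667.
So n ≤ 2^3.6667 = 12.699; the largest integer n is 12.

12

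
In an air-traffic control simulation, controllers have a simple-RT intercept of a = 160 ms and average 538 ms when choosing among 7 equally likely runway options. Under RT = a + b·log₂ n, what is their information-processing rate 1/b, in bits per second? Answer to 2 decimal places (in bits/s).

7.43 bits/s

b = (538 − 160)/log₂ 7 = 378/2.8074 = 134.646 ms per bit = 0.13465 s/bit; the reciprocal is 7.427 bits/s.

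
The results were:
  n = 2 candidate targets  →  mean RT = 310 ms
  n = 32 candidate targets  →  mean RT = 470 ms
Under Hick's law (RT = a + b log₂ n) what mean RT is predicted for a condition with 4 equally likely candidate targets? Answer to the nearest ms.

With log₂ n on the abscissa the relation is linear; from the two conditions:
  b = (470 − 310) / (log₂ 32 − log₂ 2) = 160 / (5 − 1) = 40 ms/bit
  a = 310 − 40 × 1 = 270 ms
Then RT(4) = 270 + 40 × log₂ 4 = 270 + 40 × 2 ≈ 350.000 ms.

350 ms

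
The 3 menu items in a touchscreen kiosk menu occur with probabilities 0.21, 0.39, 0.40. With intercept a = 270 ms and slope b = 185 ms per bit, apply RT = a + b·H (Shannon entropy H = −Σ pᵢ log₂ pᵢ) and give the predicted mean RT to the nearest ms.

553 ms

Entropy contributions −pᵢ log₂ pᵢ: 0.4728, 0.5298, 0.5288; sum H = 1.5314 bits.
RT = a + bH = 270 + 185·1.5314 = 553.31 ms.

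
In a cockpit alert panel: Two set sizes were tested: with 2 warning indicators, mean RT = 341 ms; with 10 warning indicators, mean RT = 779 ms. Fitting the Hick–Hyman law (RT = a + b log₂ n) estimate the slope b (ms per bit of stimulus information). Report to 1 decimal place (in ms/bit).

188.6 ms/bit

The slope on a log₂ axis is (779 − 341) / (3.3219 − 1) = 188.636 ms/bit.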